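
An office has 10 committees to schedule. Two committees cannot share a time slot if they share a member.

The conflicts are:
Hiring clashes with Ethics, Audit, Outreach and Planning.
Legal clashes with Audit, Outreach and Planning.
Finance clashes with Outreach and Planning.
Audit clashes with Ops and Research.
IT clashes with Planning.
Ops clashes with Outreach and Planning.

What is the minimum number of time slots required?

Legal and Outreach conflict, so at least 2 time slots are needed.
2 time slots suffice: Hiring=2, Legal=2, Finance=2, Ethics=1, Audit=1, IT=2, Ops=2, Research=2, Outreach=1, Planning=1. No two conflicting committees share a time slot.

2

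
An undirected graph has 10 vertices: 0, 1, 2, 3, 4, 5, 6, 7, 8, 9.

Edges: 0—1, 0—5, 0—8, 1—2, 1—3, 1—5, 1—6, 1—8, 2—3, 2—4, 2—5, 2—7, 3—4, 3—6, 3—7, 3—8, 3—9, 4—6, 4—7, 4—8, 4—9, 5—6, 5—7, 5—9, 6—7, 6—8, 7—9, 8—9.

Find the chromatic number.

2, 3, 4, 7 form a clique, so at least 4 colors are needed.
A valid assignment using 4 colors: 0=yellow, 1=green, 2=yellow, 3=red, 4=green, 5=red, 6=yellow, 7=blue, 8=blue, 9=yellow. Each edge has distinct colors on its endpoints.

4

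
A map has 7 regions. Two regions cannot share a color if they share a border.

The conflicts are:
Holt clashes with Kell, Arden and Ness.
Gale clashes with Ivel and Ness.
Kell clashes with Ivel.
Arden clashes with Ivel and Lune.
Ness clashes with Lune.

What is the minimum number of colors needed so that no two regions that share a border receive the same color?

The cycle Ivel-Gale-Ness-Holt-Kell-Ivel has odd length 5, so it cannot be 2-colored; at least 3 colors are needed.
3 colors suffice: color 1 → {Kell, Arden, Ness}; color 2 → {Holt, Ivel, Lune}; color 3 → {Gale}. Every pair that conflicts lands in different colors.

3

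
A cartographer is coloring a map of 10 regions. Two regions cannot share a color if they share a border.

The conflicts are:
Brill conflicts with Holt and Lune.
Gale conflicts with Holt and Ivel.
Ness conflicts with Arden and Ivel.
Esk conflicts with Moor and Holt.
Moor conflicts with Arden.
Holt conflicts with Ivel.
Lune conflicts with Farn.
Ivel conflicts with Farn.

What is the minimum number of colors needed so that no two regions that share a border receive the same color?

Gale, Holt, Ivel pairwise conflict, so at least 3 colors are needed.
3 colors suffice: color 1 → {Esk, Arden, Lune, Ivel}; color 2 → {Ness, Moor, Holt, Farn}; color 3 → {Brill, Gale}. Every pair that conflicts lands in different colors.

3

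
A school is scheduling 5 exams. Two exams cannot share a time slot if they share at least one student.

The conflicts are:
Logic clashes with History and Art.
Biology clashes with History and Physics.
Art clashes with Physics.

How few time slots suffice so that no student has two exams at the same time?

3

The cycle Logic-History-Biology-Physics-Art-Logic has odd length 5, so it cannot be 2-colored; at least 3 time slots are needed.
3 time slots suffice: time slot 1 → {Logic, Biology}; time slot 2 → {History, Physics}; time slot 3 → {Art}. Each listed conflict is separated.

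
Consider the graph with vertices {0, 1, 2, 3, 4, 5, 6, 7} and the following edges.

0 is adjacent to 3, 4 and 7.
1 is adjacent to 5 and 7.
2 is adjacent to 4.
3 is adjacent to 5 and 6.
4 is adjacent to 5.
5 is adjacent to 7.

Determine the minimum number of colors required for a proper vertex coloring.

3

1, 5, 7 are pairwise adjacent, so at least 3 colors are needed.
A valid assignment using 3 colors: 0=red, 1=green, 2=red, 3=blue, 4=blue, 5=red, 6=red, 7=blue. No two adjacent vertices share a color.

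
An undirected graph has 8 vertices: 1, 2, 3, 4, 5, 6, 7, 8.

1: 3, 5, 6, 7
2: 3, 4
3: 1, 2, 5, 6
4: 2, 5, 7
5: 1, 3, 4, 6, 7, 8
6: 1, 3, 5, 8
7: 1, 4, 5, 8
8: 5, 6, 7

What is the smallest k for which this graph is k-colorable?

1, 3, 5, 6 are mutually adjacent (a clique of size 4), so at least 4 colors are needed.
4 colors suffice: 1=blue, 2=red, 3=yellow, 4=blue, 5=red, 6=green, 7=green, 8=blue. No two adjacent vertices share a color.

4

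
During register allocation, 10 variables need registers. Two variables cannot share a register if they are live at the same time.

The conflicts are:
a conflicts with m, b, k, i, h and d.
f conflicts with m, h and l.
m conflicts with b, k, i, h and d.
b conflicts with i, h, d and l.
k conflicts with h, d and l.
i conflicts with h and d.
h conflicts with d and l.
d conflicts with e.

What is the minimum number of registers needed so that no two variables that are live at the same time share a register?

6

a, m, b, i, h, d are mutually in conflict, so at least 6 registers are needed.
6 registers suffice: register 1 → {h, e}; register 2 → {m, l}; register 3 → {f, d}; register 4 → {a}; register 5 → {b, k}; register 6 → {i}. Each listed conflict is separated.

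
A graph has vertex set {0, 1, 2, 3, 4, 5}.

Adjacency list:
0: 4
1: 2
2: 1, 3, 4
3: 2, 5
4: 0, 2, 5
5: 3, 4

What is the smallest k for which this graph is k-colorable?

2

0 and 4 are adjacent, so at least 2 colors are needed.
One proper 2-coloring: 0=b, 1=a, 2=b, 3=a, 4=a, 5=b. Every edge joins two different colors.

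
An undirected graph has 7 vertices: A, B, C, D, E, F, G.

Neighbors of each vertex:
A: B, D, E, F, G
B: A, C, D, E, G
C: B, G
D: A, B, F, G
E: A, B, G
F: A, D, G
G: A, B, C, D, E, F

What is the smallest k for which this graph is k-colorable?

A, B, E, G form a clique, so at least 4 colors are needed.
4 colors suffice: A=blue, B=green, C=blue, D=yellow, E=yellow, F=green, G=red. Each edge has distinct colors on its endpoints.

4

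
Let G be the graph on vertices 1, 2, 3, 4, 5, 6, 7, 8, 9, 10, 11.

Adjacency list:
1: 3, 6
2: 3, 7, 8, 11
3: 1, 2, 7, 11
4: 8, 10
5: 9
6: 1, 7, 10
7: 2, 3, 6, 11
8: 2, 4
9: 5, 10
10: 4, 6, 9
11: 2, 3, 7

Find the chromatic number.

2, 3, 7, 11 are mutually adjacent (a clique of size 4), so at least 4 colors are needed.
4 colors suffice: color a → {1, 5, 7, 8, 10}; color b → {2, 4, 6, 9}; color c → {3}; color d → {11}. No two adjacent vertices share a color.

4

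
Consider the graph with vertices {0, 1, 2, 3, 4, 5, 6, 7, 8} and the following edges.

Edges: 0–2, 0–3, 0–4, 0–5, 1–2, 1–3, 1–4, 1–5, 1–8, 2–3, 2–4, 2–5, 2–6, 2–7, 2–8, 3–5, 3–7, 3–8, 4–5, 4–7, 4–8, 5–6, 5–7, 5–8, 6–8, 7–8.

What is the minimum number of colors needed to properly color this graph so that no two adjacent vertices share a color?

5

2, 3, 5, 7, 8 are mutually adjacent (a clique of size 5), so at least 5 colors are needed.
5 colors suffice: 0=green, 1=purple, 2=blue, 3=yellow, 4=yellow, 5=red, 6=yellow, 7=purple, 8=green. Every edge joins two different colors.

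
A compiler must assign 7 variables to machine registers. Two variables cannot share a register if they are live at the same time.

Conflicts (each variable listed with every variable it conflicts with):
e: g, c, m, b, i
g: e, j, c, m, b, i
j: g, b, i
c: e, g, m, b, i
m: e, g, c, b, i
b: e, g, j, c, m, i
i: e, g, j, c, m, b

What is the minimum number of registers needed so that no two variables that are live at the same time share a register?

6

e, g, c, m, b, i are mutually in conflict, so at least 6 registers are needed.
6 registers suffice: e=5, g=2, j=4, c=6, m=4, b=3, i=1. Each listed conflict is separated.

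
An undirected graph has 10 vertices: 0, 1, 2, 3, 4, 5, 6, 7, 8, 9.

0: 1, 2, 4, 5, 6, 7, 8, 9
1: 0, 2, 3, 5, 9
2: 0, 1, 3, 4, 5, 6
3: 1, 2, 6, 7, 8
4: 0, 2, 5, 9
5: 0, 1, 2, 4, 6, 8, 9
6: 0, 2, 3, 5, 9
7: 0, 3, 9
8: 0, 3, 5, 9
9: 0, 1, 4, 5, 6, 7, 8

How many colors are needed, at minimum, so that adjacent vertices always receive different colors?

4

0, 5, 8, 9 form a clique, so at least 4 colors are needed.
4 colors suffice: 0=red, 1=yellow, 2=blue, 3=red, 4=yellow, 5=green, 6=yellow, 7=green, 8=yellow, 9=blue. No two adjacent vertices share a color.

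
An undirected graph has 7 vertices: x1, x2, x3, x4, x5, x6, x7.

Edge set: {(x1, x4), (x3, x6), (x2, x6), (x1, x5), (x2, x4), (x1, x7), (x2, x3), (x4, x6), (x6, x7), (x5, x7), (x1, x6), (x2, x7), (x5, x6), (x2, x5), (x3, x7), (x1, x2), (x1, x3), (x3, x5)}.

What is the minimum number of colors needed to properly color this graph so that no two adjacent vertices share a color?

x1, x2, x3, x5, x6, x7 are mutually adjacent (a clique of size 6), so at least 6 colors are needed.
One proper 6-coloring: x1=3, x2=2, x3=4, x4=4, x5=5, x6=1, x7=6. No two adjacent vertices share a color.

6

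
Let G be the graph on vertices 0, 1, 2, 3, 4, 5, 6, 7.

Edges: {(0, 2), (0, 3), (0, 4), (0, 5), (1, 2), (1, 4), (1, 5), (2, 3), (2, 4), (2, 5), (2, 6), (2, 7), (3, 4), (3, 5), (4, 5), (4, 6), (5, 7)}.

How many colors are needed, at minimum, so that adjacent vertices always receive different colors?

5

0, 2, 3, 4, 5 are mutually adjacent (a clique of size 5), so at least 5 colors are needed.
5 colors suffice: color red → {2}; color blue → {5, 6}; color green → {4, 7}; color yellow → {0, 1}; color purple → {3}. Each edge has distinct colors on its endpoints.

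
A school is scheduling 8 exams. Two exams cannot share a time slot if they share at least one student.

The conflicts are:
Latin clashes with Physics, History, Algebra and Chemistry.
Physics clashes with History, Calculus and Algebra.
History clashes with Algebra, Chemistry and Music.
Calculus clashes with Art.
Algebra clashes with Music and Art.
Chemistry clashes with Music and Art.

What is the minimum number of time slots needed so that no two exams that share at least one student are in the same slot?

Latin, Physics, History, Algebra all conflict with each other, so at least 4 time slots are needed.
Using 4 time slots: Latin=4, Physics=3, History=2, Calculus=1, Algebra=1, Chemistry=1, Music=3, Art=2. No two conflicting exams share a time slot.

4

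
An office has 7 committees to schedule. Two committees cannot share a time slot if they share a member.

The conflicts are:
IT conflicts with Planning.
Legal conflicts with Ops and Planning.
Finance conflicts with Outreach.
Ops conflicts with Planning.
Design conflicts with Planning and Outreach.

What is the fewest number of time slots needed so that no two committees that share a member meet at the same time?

Legal, Ops, Planning pairwise conflict, so at least 3 time slots are needed.
3 time slots suffice: time slot 1 → {Planning, Outreach}; time slot 2 → {IT, Legal, Finance, Design}; time slot 3 → {Ops}. Every pair that conflicts lands in different time slots.

3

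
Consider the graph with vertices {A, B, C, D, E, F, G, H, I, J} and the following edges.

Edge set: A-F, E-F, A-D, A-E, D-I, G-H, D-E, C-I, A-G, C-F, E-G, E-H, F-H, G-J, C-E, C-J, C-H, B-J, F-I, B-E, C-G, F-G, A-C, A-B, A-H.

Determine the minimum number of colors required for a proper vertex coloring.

A, C, E, F, G, H are mutually adjacent (a clique of size 6), so at least 6 colors are needed.
6 colors suffice: color 1 → {B, C, D}; color 2 → {A, I, J}; color 3 → {E}; color 4 → {G}; color 5 → {F}; color 6 → {H}. Each edge has distinct colors on its endpoints.

6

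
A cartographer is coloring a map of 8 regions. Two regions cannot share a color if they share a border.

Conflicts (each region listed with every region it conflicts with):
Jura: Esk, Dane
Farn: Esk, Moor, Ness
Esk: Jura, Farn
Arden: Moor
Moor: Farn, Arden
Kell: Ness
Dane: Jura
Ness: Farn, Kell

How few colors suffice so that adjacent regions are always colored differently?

2

Jura and Esk conflict, so at least 2 colors are needed.
2 colors suffice: color 1 → {Jura, Farn, Arden, Kell}; color 2 → {Esk, Moor, Dane, Ness}. No two conflicting regions share a color.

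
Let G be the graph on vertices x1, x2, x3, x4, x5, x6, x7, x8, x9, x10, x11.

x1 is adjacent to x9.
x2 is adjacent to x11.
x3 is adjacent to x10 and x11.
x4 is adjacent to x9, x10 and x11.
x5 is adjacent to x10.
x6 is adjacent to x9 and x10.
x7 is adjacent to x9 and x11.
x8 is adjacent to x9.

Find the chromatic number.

x7 and x9 are adjacent, so at least 2 colors are needed.
2 colors suffice: color red → {x9, x10, x11}; color blue → {x1, x2, x3, x4, x5, x6, x7, x8}. Every edge joins two different colors.

2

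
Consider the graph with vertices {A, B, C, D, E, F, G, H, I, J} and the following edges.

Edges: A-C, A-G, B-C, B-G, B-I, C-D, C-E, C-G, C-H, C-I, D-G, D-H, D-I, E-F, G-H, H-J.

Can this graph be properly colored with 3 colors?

C, D, G, H form a clique, so at least 4 colors are needed.
So 3 colors are not enough.

No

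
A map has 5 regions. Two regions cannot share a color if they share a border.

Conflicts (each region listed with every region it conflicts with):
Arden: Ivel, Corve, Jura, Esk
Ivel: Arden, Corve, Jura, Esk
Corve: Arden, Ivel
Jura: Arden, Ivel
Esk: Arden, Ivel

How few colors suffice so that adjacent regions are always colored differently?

3

Arden, Ivel, Jura are mutually in conflict, so at least 3 colors are needed.
3 colors suffice: color 1 → {Arden}; color 2 → {Ivel}; color 3 → {Corve, Jura, Esk}. Every pair that conflicts lands in different colors.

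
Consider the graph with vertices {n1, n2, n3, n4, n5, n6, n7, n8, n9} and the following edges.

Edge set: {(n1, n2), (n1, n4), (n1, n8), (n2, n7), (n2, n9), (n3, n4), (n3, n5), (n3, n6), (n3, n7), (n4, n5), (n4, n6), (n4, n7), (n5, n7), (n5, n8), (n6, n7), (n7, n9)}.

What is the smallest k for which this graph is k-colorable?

4

n3, n4, n6, n7 are mutually adjacent (a clique of size 4), so at least 4 colors are needed.
4 colors suffice: n1=R, n2=B, n3=G, n4=B, n5=Y, n6=Y, n7=R, n8=B, n9=G. Every edge joins two different colors.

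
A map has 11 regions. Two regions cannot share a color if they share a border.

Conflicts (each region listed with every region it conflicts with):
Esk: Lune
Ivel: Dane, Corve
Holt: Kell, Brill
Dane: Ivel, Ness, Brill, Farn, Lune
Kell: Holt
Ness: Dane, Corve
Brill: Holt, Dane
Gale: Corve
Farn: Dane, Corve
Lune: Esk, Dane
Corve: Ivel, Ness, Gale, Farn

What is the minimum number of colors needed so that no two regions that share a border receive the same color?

2

Holt and Brill conflict, so at least 2 colors are needed.
2 colors suffice: color 1 → {Esk, Holt, Dane, Corve}; color 2 → {Ivel, Kell, Ness, Brill, Gale, Farn, Lune}. Every pair that conflicts lands in different colors.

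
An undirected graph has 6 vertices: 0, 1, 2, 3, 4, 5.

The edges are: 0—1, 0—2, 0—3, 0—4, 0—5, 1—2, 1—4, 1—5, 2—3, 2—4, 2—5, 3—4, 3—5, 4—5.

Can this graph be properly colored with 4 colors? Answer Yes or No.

No

0, 2, 3, 4, 5 are mutually adjacent (a clique of size 5), so at least 5 colors are needed.
So 4 colors are not enough.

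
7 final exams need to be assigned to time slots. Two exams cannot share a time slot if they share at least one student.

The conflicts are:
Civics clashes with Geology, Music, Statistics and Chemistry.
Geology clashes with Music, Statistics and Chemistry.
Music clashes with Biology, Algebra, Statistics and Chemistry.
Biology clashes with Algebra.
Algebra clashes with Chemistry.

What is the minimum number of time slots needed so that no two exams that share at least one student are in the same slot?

Civics, Geology, Music, Chemistry are mutually in conflict, so at least 4 time slots are needed.
4 time slots suffice: time slot 1 → {Music}; time slot 2 → {Geology, Algebra}; time slot 3 → {Biology, Statistics, Chemistry}; time slot 4 → {Civics}. Each listed conflict is separated.

4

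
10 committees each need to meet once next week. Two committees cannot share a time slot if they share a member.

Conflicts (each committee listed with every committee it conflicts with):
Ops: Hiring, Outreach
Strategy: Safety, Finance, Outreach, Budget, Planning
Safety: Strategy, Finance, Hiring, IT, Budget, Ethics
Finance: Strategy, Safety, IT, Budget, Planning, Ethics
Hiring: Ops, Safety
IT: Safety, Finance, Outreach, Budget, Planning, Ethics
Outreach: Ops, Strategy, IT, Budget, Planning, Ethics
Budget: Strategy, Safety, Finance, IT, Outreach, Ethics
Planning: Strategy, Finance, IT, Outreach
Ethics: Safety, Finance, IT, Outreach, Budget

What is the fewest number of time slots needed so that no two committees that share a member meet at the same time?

Safety, Finance, IT, Budget, Ethics all conflict with each other, so at least 5 time slots are needed.
5 time slots suffice: time slot 1 → {Finance, Hiring, Outreach}; time slot 2 → {Ops, Budget, Planning}; time slot 3 → {Strategy, IT}; time slot 4 → {Safety}; time slot 5 → {Ethics}. Every pair that conflicts lands in different time slots.

5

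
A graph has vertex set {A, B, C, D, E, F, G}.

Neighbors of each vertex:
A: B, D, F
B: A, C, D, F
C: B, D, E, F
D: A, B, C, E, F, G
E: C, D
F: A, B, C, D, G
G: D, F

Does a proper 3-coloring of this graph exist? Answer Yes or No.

No

B, C, D, F are mutually adjacent (a clique of size 4), so at least 4 colors are needed.
So 3 colors are not enough.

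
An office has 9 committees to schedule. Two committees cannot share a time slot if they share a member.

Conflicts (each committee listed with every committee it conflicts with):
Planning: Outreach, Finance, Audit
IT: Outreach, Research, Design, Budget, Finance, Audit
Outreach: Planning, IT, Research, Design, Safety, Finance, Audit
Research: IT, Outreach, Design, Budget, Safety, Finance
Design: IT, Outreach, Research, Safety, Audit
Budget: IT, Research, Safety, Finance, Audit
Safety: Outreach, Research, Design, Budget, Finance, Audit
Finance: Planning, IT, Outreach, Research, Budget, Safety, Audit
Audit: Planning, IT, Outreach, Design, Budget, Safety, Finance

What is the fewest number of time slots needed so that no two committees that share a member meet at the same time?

Outreach, Design, Safety, Audit pairwise conflict, so at least 4 time slots are needed.
A valid assignment using 4 time slots: Planning=4, IT=4, Outreach=1, Research=2, Design=3, Budget=1, Safety=4, Finance=3, Audit=2. Every pair that conflicts lands in different time slots.

4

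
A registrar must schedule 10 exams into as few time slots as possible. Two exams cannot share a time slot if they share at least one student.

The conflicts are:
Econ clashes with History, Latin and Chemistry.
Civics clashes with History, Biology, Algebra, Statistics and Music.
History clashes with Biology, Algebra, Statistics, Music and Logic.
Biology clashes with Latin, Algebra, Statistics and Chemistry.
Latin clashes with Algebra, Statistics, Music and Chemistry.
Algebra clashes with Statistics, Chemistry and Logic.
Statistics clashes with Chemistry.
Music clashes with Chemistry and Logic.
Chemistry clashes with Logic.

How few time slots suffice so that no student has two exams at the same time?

Biology, Latin, Algebra, Statistics, Chemistry are mutually in conflict, so at least 5 time slots are needed.
5 time slots suffice: time slot 1 → {Econ, Algebra, Music}; time slot 2 → {History, Chemistry}; time slot 3 → {Biology, Logic}; time slot 4 → {Civics, Latin}; time slot 5 → {Statistics}. No two conflicting exams share a time slot.

5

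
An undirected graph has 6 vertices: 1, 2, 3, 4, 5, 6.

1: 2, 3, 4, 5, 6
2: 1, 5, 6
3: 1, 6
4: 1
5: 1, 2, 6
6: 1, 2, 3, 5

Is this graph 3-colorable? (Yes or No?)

1, 2, 5, 6 are pairwise adjacent (a clique of size 4), so at least 4 colors are needed.
So 3 colors are not enough.

No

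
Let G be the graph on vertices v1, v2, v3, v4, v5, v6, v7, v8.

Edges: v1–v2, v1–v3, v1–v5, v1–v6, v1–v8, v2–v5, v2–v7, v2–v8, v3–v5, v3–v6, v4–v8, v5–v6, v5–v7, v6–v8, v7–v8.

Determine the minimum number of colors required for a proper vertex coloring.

v1, v3, v5, v6 form a clique, so at least 4 colors are needed.
4 colors suffice: color 1 → {v5, v8}; color 2 → {v1, v4, v7}; color 3 → {v2, v6}; color 4 → {v3}. Each edge has distinct colors on its endpoints.

4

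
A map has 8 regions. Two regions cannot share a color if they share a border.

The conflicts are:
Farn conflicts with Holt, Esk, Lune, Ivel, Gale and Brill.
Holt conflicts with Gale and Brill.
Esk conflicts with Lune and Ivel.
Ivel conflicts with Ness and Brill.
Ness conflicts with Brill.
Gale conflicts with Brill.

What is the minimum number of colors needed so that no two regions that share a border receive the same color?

4

Farn, Holt, Gale, Brill pairwise conflict, so at least 4 colors are needed.
A valid assignment using 4 colors: Farn=1, Holt=4, Esk=2, Lune=3, Ivel=3, Ness=1, Gale=3, Brill=2. No two conflicting regions share a color.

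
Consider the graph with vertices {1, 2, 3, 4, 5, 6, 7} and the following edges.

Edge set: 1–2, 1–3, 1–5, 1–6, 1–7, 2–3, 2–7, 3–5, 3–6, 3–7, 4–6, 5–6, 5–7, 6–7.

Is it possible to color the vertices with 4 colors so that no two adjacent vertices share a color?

No

1, 3, 5, 6, 7 form a clique, so at least 5 colors are needed.
So 4 colors are not enough.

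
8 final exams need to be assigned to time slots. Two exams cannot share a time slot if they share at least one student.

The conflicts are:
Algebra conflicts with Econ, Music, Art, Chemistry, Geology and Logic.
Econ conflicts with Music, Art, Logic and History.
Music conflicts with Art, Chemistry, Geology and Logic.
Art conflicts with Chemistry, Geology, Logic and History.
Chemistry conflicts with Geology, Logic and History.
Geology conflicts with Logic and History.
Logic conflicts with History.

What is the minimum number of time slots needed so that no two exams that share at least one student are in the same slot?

6

Algebra, Music, Art, Chemistry, Geology, Logic are mutually in conflict, so at least 6 time slots are needed.
6 time slots suffice: time slot 1 → {Art}; time slot 2 → {Logic}; time slot 3 → {Econ, Chemistry}; time slot 4 → {Music, History}; time slot 5 → {Algebra}; time slot 6 → {Geology}. Each listed conflict is separated.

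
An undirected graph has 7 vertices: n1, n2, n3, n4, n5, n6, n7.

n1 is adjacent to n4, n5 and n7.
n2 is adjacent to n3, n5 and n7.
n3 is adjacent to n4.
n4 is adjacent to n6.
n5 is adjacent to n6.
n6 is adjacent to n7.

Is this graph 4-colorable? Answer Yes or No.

Yes

The chromatic number is 3. The cycle n7-n1-n4-n3-n2-n7 has odd length 5, so it cannot be 2-colored; at least 3 colors are needed.
3 colors suffice: color 1 → {n4, n5, n7}; color 2 → {n1, n2, n6}; color 3 → {n3}.
Since 4 ≥ 3, a proper 4-coloring certainly exists.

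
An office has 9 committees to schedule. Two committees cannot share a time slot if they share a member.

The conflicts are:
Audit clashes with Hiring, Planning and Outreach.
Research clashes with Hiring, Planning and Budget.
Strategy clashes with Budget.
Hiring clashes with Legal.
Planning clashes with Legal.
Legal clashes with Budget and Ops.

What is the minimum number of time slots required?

2

Strategy and Budget conflict, so at least 2 time slots are needed.
2 time slots suffice: time slot 1 → {Audit, Research, Strategy, Legal}; time slot 2 → {Hiring, Planning, Outreach, Budget, Ops}. No two conflicting committees share a time slot.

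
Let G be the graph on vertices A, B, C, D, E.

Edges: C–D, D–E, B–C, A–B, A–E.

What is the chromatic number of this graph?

3

The cycle A-E-D-C-B-A has odd length 5, so it cannot be 2-colored; at least 3 colors are needed.
A valid assignment using 3 colors: A=3, B=1, C=2, D=1, E=2. Every edge joins two different colors.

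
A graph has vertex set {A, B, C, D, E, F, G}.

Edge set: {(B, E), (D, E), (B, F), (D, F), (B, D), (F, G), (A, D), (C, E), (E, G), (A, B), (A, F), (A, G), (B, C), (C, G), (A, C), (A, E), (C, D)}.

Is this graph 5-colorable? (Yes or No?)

Yes

The chromatic number is 5. A, B, C, D, E are pairwise adjacent (a clique of size 5), so at least 5 colors are needed.
A valid assignment using 5 colors: A=red, B=blue, C=purple, D=yellow, E=green, F=green, G=blue.
That is already a proper 5-coloring.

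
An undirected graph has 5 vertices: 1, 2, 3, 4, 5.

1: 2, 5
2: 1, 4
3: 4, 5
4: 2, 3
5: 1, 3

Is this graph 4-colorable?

Yes

The chromatic number is 3. The cycle 5-3-4-2-1-5 has odd length 5, so it cannot be 2-colored; at least 3 colors are needed.
A valid assignment using 3 colors: 1=red, 2=blue, 3=blue, 4=red, 5=green.
Since 4 ≥ 3, a proper 4-coloring certainly exists.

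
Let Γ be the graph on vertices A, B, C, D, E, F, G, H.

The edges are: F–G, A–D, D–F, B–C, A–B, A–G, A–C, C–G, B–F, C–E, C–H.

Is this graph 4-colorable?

Yes

The chromatic number is 3. A, C, G are mutually adjacent, so at least 3 colors are needed.
One proper 3-coloring: A=2, B=3, C=1, D=3, E=2, F=1, G=3, H=2.
Since 4 ≥ 3, a proper 4-coloring certainly exists.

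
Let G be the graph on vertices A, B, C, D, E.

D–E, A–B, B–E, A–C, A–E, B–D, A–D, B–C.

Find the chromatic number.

4

A, B, D, E form a clique, so at least 4 colors are needed.
4 colors suffice: color red → {B}; color blue → {A}; color green → {C, D}; color yellow → {E}. Each edge has distinct colors on its endpoints.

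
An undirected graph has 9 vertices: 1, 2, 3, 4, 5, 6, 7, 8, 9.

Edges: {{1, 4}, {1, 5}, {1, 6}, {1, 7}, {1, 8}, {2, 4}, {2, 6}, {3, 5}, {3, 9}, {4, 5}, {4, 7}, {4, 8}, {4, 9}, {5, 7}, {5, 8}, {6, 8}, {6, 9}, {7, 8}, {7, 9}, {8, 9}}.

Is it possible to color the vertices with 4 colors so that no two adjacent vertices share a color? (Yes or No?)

1, 4, 5, 7, 8 are mutually adjacent (a clique of size 5), so at least 5 colors are needed.
So 4 colors are not enough.

No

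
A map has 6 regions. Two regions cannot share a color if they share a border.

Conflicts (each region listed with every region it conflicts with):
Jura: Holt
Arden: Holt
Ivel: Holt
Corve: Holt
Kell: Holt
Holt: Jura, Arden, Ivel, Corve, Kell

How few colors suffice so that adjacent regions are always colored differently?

Ivel and Holt conflict, so at least 2 colors are needed.
One proper 2-coloring: Jura=2, Arden=2, Ivel=2, Corve=2, Kell=2, Holt=1. Every pair that conflicts lands in different colors.

2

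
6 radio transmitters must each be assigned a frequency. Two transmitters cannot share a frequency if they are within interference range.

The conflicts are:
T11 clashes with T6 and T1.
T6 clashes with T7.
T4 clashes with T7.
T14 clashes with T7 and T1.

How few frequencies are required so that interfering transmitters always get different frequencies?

3

The cycle T11-T1-T14-T7-T6-T11 has odd length 5, so it cannot be 2-colored; at least 3 frequencies are needed.
3 frequencies suffice: T11=1, T6=2, T4=2, T14=2, T7=1, T1=3. No two conflicting transmitters share a frequency.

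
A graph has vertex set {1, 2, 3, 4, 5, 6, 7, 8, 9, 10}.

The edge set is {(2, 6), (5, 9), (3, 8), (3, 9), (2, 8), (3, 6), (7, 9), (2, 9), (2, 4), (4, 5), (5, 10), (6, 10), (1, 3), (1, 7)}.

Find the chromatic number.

The cycle 10-6-3-9-5-10 has odd length 5, so it cannot be 2-colored; at least 3 colors are needed.
3 colors suffice: color red → {1, 4, 6, 8, 9}; color blue → {2, 3, 5, 7}; color green → {10}. Each edge has distinct colors on its endpoints.

3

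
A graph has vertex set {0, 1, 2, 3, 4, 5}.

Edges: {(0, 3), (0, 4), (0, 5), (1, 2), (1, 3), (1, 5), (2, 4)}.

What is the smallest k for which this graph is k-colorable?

3

The cycle 5-0-4-2-1-5 has odd length 5, so it cannot be 2-colored; at least 3 colors are needed.
3 colors suffice: color red → {0, 1}; color blue → {3, 4, 5}; color green → {2}. Each edge has distinct colors on its endpoints.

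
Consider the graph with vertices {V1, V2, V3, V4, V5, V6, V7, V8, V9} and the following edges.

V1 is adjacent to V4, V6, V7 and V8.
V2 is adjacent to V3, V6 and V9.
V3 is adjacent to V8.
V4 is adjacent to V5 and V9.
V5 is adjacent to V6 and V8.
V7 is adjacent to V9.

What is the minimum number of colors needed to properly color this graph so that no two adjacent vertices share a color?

3

The cycle V6-V2-V3-V8-V1-V6 has odd length 5, so it cannot be 2-colored; at least 3 colors are needed.
3 colors suffice: V1=red, V2=red, V3=green, V4=green, V5=red, V6=blue, V7=green, V8=blue, V9=blue. Every edge joins two different colors.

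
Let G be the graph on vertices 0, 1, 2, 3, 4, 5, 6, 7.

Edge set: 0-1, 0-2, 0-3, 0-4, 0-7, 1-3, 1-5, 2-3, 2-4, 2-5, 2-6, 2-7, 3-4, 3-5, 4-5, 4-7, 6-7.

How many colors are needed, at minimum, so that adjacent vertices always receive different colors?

4

0, 2, 4, 7 are mutually adjacent (a clique of size 4), so at least 4 colors are needed.
4 colors suffice: color a → {1, 2}; color b → {4, 6}; color c → {3, 7}; color d → {0, 5}. No two adjacent vertices share a color.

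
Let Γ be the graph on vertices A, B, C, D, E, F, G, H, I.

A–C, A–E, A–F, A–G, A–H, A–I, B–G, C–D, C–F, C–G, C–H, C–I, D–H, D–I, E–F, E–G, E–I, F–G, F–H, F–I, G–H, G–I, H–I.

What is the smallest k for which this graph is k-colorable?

A, C, F, G, H, I are pairwise adjacent (a clique of size 6), so at least 6 colors are needed.
6 colors suffice: color 1 → {B, I}; color 2 → {D, G}; color 3 → {A}; color 4 → {C, E}; color 5 → {H}; color 6 → {F}. Every edge joins two different colors.

6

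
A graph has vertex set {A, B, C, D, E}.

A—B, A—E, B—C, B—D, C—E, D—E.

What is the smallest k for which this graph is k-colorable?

2

C and E are adjacent, so at least 2 colors are needed.
2 colors suffice: color 1 → {B, E}; color 2 → {A, C, D}. No two adjacent vertices share a color.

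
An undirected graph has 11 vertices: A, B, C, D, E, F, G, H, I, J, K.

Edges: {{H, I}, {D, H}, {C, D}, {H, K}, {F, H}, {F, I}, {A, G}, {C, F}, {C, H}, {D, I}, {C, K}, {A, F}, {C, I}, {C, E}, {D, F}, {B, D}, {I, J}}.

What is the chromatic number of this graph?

C, D, F, H, I are mutually adjacent (a clique of size 5), so at least 5 colors are needed.
5 colors suffice: color 1 → {A, B, C, J}; color 2 → {E, G, I, K}; color 3 → {F}; color 4 → {H}; color 5 → {D}. Every edge joins two different colors.

5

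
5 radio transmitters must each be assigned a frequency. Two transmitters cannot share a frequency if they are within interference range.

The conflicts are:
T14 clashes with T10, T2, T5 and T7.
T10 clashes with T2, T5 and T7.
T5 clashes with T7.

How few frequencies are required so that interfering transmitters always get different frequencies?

T14, T10, T5, T7 all conflict with each other, so at least 4 frequencies are needed.
4 frequencies suffice: frequency 1 → {T10}; frequency 2 → {T14}; frequency 3 → {T2, T7}; frequency 4 → {T5}. No two conflicting transmitters share a frequency.

4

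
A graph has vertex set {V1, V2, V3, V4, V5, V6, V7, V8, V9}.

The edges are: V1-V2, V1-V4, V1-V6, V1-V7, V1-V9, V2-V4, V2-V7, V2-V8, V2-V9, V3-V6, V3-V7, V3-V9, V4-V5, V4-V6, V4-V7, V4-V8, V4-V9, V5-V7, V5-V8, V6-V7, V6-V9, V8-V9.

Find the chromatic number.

4

V1, V4, V6, V7 are pairwise adjacent (a clique of size 4), so at least 4 colors are needed.
4 colors suffice: color 1 → {V3, V4}; color 2 → {V7, V9}; color 3 → {V1, V8}; color 4 → {V2, V5, V6}. Every edge joins two different colors.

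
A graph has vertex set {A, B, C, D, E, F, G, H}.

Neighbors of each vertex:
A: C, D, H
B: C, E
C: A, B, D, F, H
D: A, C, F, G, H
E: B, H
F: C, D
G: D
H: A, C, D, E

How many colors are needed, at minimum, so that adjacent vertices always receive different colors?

4

A, C, D, H form a clique, so at least 4 colors are needed.
4 colors suffice: color 1 → {C, E, G}; color 2 → {B, D}; color 3 → {F, H}; color 4 → {A}. No two adjacent vertices share a color.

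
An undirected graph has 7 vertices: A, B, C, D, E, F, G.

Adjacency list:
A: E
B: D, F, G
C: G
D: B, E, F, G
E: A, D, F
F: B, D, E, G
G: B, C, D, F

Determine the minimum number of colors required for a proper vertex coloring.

4

B, D, F, G form a clique, so at least 4 colors are needed.
One proper 4-coloring: A=1, B=4, C=1, D=1, E=2, F=3, G=2. Every edge joins two different colors.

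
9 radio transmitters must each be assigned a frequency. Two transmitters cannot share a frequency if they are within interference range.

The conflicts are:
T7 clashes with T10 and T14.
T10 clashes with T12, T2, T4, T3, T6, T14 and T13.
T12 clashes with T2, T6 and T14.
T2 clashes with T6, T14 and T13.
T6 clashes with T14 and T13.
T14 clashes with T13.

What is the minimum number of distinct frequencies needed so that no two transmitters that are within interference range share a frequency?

5

T10, T2, T6, T14, T13 all conflict with each other, so at least 5 frequencies are needed.
A valid assignment using 5 frequencies: T7=3, T10=1, T12=5, T2=3, T4=2, T3=2, T6=4, T14=2, T13=5. No two conflicting transmitters share a frequency.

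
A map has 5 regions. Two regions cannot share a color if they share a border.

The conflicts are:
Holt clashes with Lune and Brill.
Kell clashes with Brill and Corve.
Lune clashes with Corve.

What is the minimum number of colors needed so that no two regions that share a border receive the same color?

3

The cycle Holt-Lune-Corve-Kell-Brill-Holt has odd length 5, so it cannot be 2-colored; at least 3 colors are needed.
3 colors suffice: Holt=2, Kell=2, Lune=3, Brill=1, Corve=1. Each listed conflict is separated.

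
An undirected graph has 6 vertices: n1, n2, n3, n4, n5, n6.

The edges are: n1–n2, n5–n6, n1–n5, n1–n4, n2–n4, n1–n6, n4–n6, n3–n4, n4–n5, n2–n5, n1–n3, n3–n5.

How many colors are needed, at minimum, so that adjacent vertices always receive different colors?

4

n1, n4, n5, n6 are pairwise adjacent (a clique of size 4), so at least 4 colors are needed.
4 colors suffice: color red → {n4}; color blue → {n1}; color green → {n5}; color yellow → {n2, n3, n6}. No two adjacent vertices share a color.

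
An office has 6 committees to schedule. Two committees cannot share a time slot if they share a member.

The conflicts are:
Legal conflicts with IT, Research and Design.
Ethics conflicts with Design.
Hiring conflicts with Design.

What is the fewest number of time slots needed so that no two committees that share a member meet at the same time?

2

Hiring and Design conflict, so at least 2 time slots are needed.
2 time slots suffice: time slot 1 → {IT, Research, Design}; time slot 2 → {Legal, Ethics, Hiring}. Every pair that conflicts lands in different time slots.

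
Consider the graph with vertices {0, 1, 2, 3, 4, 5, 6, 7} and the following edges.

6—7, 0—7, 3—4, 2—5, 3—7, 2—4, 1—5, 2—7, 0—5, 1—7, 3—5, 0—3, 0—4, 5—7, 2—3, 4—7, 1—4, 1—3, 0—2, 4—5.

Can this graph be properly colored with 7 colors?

Yes

The chromatic number is 6. 0, 2, 3, 4, 5, 7 form a clique, so at least 6 colors are needed.
A valid assignment using 6 colors: 0=orange, 1=purple, 2=purple, 3=blue, 4=yellow, 5=green, 6=blue, 7=red.
Since 7 ≥ 6, a proper 7-coloring certainly exists.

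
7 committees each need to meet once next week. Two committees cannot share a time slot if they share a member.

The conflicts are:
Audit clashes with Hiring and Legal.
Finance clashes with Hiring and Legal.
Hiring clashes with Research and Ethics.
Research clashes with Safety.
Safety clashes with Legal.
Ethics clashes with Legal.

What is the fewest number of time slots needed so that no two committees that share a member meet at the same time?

The cycle Hiring-Research-Safety-Legal-Audit-Hiring has odd length 5, so it cannot be 2-colored; at least 3 time slots are needed.
3 time slots suffice: Audit=2, Finance=2, Hiring=1, Research=3, Safety=2, Ethics=2, Legal=1. Each listed conflict is separated.

3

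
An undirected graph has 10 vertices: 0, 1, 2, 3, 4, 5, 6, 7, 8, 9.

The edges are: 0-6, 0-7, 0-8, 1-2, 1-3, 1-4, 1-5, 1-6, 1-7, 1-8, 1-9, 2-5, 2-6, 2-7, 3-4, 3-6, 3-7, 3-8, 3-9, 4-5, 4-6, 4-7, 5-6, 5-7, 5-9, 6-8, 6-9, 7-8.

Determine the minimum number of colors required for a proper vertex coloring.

4

1, 2, 5, 7 form a clique, so at least 4 colors are needed.
4 colors suffice: color red → {0, 1}; color blue → {6, 7}; color green → {3, 5}; color yellow → {2, 4, 8, 9}. No two adjacent vertices share a color.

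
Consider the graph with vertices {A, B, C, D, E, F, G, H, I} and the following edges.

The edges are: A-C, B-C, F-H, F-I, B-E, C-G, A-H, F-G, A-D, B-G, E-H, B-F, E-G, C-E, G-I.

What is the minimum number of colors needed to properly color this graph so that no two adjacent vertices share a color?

4

B, C, E, G are pairwise adjacent (a clique of size 4), so at least 4 colors are needed.
A valid assignment using 4 colors: A=blue, B=green, C=yellow, D=red, E=blue, F=blue, G=red, H=red, I=green. Each edge has distinct colors on its endpoints.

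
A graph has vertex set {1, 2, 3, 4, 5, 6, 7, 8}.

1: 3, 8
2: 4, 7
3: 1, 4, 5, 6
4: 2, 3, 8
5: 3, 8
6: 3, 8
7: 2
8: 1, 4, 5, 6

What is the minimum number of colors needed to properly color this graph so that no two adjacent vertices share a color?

2

1 and 3 are adjacent, so at least 2 colors are needed.
2 colors suffice: color red → {2, 3, 8}; color blue → {1, 4, 5, 6, 7}. Each edge has distinct colors on its endpoints.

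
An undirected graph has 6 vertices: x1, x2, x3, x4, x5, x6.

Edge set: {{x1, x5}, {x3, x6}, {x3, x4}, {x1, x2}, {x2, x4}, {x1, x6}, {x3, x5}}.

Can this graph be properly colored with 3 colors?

The chromatic number is 3. The cycle x1-x5-x3-x4-x2-x1 has odd length 5, so it cannot be 2-colored; at least 3 colors are needed.
3 colors suffice: x1=1, x2=2, x3=1, x4=3, x5=2, x6=2.
That is already a proper 3-coloring.

Yes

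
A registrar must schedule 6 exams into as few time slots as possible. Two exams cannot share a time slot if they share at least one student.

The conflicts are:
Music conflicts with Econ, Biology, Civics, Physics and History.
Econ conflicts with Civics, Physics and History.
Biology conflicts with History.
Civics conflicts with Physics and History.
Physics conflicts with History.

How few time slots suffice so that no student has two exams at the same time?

5

Music, Econ, Civics, Physics, History pairwise conflict, so at least 5 time slots are needed.
A valid assignment using 5 time slots: Music=2, Econ=3, Biology=3, Civics=5, Physics=4, History=1. Every pair that conflicts lands in different time slots.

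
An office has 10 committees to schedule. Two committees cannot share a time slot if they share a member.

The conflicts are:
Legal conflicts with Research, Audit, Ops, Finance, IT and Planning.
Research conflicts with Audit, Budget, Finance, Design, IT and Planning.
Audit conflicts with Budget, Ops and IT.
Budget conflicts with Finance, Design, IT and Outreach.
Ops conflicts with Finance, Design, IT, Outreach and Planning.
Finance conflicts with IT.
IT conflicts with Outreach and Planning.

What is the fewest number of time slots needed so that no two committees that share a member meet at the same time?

Legal, Research, Finance, IT pairwise conflict, so at least 4 time slots are needed.
4 time slots suffice: time slot 1 → {Design, IT}; time slot 2 → {Research, Ops}; time slot 3 → {Legal, Budget}; time slot 4 → {Audit, Finance, Outreach, Planning}. Every pair that conflicts lands in different time slots.

4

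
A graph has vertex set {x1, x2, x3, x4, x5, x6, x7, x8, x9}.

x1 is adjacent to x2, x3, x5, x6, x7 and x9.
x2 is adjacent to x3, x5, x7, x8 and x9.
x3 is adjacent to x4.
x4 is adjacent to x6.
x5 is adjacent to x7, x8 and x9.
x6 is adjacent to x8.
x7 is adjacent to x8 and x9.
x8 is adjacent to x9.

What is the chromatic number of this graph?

x1, x2, x5, x7, x9 form a clique, so at least 5 colors are needed.
A valid assignment using 5 colors: x1=blue, x2=red, x3=green, x4=blue, x5=purple, x6=red, x7=yellow, x8=blue, x9=green. Each edge has distinct colors on its endpoints.

5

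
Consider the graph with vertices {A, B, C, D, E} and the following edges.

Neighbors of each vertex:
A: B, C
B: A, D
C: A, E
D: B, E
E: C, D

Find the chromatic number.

3

The cycle A-B-D-E-C-A has odd length 5, so it cannot be 2-colored; at least 3 colors are needed.
3 colors suffice: A=3, B=2, C=1, D=1, E=2. Each edge has distinct colors on its endpoints.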